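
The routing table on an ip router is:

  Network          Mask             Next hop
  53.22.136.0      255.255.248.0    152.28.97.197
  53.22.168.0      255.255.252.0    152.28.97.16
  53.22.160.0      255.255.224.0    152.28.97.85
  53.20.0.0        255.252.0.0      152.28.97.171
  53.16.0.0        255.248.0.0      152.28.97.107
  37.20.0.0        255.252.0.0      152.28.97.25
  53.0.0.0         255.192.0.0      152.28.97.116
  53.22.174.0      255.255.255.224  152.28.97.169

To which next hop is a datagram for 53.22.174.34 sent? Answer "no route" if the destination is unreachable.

Routes whose prefix contains 53.22.174.34:
  53.0.0.0/10 (53.0.0.0 - 53.63.255.255) -> 152.28.97.116
  53.16.0.0/13 (53.16.0.0 - 53.23.255.255) -> 152.28.97.107
  53.20.0.0/14 (53.20.0.0 - 53.23.255.255) -> 152.28.97.171
  53.22.160.0/19 (53.22.160.0 - 53.22.191.255) -> 152.28.97.85
More-specific entries that do NOT match:
  53.22.174.0/27 (53.22.174.0 - 53.22.174.31) does not contain 53.22.174.34
  53.22.168.0/22 (53.22.168.0 - 53.22.171.255) does not contain 53.22.174.34
  53.22.136.0/21 (53.22.136.0 - 53.22.143.255) does not contain 53.22.174.34
Longest matching prefix is /19 -> next hop 152.28.97.85.

152.28.97.85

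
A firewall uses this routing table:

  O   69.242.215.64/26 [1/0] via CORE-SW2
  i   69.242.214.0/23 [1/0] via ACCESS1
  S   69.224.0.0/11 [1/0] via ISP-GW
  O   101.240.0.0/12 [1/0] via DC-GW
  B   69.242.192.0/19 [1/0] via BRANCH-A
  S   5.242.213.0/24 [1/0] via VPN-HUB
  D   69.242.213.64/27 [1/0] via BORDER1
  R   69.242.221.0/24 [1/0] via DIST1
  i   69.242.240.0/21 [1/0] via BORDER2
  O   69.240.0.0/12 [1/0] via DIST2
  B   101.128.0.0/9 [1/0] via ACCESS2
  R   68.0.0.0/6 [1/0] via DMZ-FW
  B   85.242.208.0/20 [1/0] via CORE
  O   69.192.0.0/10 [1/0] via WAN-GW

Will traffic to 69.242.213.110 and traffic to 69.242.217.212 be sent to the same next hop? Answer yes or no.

yes

69.242.213.110: longest match 69.242.192.0/19 -> BRANCH-A
69.242.217.212: longest match 69.242.192.0/19 -> BRANCH-A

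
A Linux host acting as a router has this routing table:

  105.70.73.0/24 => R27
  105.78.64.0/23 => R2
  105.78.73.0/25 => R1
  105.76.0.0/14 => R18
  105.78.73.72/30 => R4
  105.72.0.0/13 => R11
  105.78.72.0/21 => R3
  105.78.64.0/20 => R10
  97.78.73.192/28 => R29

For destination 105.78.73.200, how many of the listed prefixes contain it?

Prefixes containing 105.78.73.200:
  105.72.0.0/13 (105.72.0.0 - 105.79.255.255)
  105.76.0.0/14 (105.76.0.0 - 105.79.255.255)
  105.78.64.0/20 (105.78.64.0 - 105.78.79.255)
  105.78.72.0/21 (105.78.72.0 - 105.78.79.255)
Total matching entries: 4.

4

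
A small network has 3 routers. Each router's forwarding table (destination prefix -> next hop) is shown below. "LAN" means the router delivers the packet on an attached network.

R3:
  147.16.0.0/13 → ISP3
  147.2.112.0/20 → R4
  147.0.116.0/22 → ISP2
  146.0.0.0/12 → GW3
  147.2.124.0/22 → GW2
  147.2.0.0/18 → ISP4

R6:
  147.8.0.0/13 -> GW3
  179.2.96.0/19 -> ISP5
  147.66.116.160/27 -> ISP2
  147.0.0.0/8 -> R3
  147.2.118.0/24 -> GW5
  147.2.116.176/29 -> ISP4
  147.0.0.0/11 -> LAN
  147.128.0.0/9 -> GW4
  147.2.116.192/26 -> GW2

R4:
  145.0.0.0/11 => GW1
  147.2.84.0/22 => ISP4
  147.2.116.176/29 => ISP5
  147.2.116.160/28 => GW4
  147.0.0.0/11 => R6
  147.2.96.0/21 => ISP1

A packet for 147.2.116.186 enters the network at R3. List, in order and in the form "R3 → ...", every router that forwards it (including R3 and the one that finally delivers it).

At R3: longest match for 147.2.116.186 is 147.2.112.0/20 -> R4
At R4: longest match for 147.2.116.186 is 147.0.0.0/11 -> R6
At R6: longest match for 147.2.116.186 is 147.0.0.0/11 -> LAN

R3 → R4 → R6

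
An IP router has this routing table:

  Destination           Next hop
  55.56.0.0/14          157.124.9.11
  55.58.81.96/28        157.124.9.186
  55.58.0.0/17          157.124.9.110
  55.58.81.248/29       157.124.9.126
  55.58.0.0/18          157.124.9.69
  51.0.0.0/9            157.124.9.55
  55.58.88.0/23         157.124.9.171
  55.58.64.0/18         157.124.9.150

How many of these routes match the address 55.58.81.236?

3

Prefixes containing 55.58.81.236:
  55.56.0.0/14 (55.56.0.0 - 55.59.255.255)
  55.58.0.0/17 (55.58.0.0 - 55.58.127.255)
  55.58.64.0/18 (55.58.64.0 - 55.58.127.255)
Total matching entries: 3.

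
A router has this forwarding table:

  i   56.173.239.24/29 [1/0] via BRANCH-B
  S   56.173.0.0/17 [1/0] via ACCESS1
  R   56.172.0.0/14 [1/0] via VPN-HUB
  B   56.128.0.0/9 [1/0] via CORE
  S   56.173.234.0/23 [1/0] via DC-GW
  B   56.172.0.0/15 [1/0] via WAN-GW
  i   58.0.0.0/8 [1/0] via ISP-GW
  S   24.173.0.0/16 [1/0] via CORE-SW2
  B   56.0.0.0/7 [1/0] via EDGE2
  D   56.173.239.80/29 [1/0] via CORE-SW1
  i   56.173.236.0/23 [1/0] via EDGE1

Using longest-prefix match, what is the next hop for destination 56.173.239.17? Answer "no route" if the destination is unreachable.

WAN-GW

Routes whose prefix contains 56.173.239.17:
  56.0.0.0/7 (56.0.0.0 - 57.255.255.255) -> EDGE2
  56.128.0.0/9 (56.128.0.0 - 56.255.255.255) -> CORE
  56.172.0.0/14 (56.172.0.0 - 56.175.255.255) -> VPN-HUB
  56.172.0.0/15 (56.172.0.0 - 56.173.255.255) -> WAN-GW
More-specific entries that do NOT match:
  56.173.239.24/29 (56.173.239.24 - 56.173.239.31) does not contain 56.173.239.17
  56.173.239.80/29 (56.173.239.80 - 56.173.239.87) does not contain 56.173.239.17
  56.173.234.0/23 (56.173.234.0 - 56.173.235.255) does not contain 56.173.239.17
  56.173.236.0/23 (56.173.236.0 - 56.173.237.255) does not contain 56.173.239.17
  56.173.0.0/17 (56.173.0.0 - 56.173.127.255) does not contain 56.173.239.17
  24.173.0.0/16 (24.173.0.0 - 24.173.255.255) does not contain 56.173.239.17
Longest matching prefix is /15 -> next hop WAN-GW.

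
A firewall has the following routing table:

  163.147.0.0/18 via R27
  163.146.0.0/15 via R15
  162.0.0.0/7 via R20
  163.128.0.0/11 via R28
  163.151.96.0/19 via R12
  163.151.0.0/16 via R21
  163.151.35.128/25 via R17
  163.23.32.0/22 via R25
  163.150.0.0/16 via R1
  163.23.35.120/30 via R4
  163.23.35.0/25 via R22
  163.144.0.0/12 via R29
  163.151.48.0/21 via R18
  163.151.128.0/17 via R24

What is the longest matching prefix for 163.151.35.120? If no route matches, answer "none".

163.151.0.0/16

Entries matching 163.151.35.120:
  162.0.0.0/7 (162.0.0.0 - 163.255.255.255)
  163.128.0.0/11 (163.128.0.0 - 163.159.255.255)
  163.144.0.0/12 (163.144.0.0 - 163.159.255.255)
  163.151.0.0/16 (163.151.0.0 - 163.151.255.255)
Most specific is 163.151.0.0/16.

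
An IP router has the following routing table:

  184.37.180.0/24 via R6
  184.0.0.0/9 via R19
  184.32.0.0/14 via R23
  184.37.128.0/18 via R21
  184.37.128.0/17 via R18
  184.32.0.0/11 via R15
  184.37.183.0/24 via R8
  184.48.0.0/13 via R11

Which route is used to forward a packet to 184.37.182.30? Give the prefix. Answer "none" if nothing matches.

184.37.128.0/18

Entries matching 184.37.182.30:
  184.0.0.0/9 (184.0.0.0 - 184.127.255.255)
  184.32.0.0/11 (184.32.0.0 - 184.63.255.255)
  184.37.128.0/17 (184.37.128.0 - 184.37.255.255)
  184.37.128.0/18 (184.37.128.0 - 184.37.191.255)
Most specific is 184.37.128.0/18.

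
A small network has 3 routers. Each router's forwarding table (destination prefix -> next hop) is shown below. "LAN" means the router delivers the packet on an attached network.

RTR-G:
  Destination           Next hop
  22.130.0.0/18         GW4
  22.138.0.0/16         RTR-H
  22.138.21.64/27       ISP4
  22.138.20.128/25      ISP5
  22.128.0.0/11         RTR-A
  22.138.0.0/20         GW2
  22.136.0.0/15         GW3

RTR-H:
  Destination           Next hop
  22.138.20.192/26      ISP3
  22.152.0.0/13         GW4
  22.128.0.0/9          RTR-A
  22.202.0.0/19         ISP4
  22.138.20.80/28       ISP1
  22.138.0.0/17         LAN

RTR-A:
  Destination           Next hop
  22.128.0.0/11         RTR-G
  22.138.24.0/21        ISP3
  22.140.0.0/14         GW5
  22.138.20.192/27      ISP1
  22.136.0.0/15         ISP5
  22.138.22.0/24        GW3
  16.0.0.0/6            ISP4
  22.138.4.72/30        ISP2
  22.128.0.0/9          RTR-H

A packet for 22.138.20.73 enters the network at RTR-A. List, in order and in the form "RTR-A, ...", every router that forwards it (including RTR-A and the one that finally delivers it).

At RTR-A: longest match for 22.138.20.73 is 22.128.0.0/11 -> RTR-G
At RTR-G: longest match for 22.138.20.73 is 22.138.0.0/16 -> RTR-H
At RTR-H: longest match for 22.138.20.73 is 22.138.0.0/17 -> LAN

RTR-A, RTR-G, RTR-H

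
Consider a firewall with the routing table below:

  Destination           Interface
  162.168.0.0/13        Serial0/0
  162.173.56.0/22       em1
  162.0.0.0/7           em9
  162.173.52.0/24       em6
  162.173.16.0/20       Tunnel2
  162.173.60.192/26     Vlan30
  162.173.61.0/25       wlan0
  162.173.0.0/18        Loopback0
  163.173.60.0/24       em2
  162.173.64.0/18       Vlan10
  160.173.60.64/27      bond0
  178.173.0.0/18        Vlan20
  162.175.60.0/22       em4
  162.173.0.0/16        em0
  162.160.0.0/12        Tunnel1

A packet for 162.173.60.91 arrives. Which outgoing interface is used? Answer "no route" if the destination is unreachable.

Routes whose prefix contains 162.173.60.91:
  162.0.0.0/7 (162.0.0.0 - 163.255.255.255) -> em9
  162.160.0.0/12 (162.160.0.0 - 162.175.255.255) -> Tunnel1
  162.168.0.0/13 (162.168.0.0 - 162.175.255.255) -> Serial0/0
  162.173.0.0/16 (162.173.0.0 - 162.173.255.255) -> em0
  162.173.0.0/18 (162.173.0.0 - 162.173.63.255) -> Loopback0
More-specific entries that do NOT match:
  160.173.60.64/27 (160.173.60.64 - 160.173.60.95) does not contain 162.173.60.91
  162.173.60.192/26 (162.173.60.192 - 162.173.60.255) does not contain 162.173.60.91
  162.173.61.0/25 (162.173.61.0 - 162.173.61.127) does not contain 162.173.60.91
  162.173.52.0/24 (162.173.52.0 - 162.173.52.255) does not contain 162.173.60.91
  163.173.60.0/24 (163.173.60.0 - 163.173.60.255) does not contain 162.173.60.91
  162.173.56.0/22 (162.173.56.0 - 162.173.59.255) does not contain 162.173.60.91
  162.175.60.0/22 (162.175.60.0 - 162.175.63.255) does not contain 162.173.60.91
  162.173.16.0/20 (162.173.16.0 - 162.173.31.255) does not contain 162.173.60.91
Longest matching prefix is /18 -> interface Loopback0.

Loopback0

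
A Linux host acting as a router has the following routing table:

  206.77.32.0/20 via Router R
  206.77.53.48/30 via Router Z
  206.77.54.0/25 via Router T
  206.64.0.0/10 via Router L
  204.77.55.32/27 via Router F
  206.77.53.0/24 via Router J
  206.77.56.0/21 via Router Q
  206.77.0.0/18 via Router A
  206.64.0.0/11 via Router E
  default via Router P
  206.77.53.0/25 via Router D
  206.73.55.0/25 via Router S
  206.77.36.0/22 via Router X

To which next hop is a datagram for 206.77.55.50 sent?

Router A

Routes whose prefix contains 206.77.55.50:
  0.0.0.0/0 (default, matches everything) -> Router P
  206.64.0.0/10 (206.64.0.0 - 206.127.255.255) -> Router L
  206.64.0.0/11 (206.64.0.0 - 206.95.255.255) -> Router E
  206.77.0.0/18 (206.77.0.0 - 206.77.63.255) -> Router A
More-specific entries that do NOT match:
  206.77.53.48/30 (206.77.53.48 - 206.77.53.51) does not contain 206.77.55.50
  204.77.55.32/27 (204.77.55.32 - 204.77.55.63) does not contain 206.77.55.50
  206.77.54.0/25 (206.77.54.0 - 206.77.54.127) does not contain 206.77.55.50
  206.77.53.0/25 (206.77.53.0 - 206.77.53.127) does not contain 206.77.55.50
  206.73.55.0/25 (206.73.55.0 - 206.73.55.127) does not contain 206.77.55.50
  206.77.53.0/24 (206.77.53.0 - 206.77.53.255) does not contain 206.77.55.50
  206.77.36.0/22 (206.77.36.0 - 206.77.39.255) does not contain 206.77.55.50
  206.77.56.0/21 (206.77.56.0 - 206.77.63.255) does not contain 206.77.55.50
  206.77.32.0/20 (206.77.32.0 - 206.77.47.255) does not contain 206.77.55.50
Longest matching prefix is /18 -> next hop Router A.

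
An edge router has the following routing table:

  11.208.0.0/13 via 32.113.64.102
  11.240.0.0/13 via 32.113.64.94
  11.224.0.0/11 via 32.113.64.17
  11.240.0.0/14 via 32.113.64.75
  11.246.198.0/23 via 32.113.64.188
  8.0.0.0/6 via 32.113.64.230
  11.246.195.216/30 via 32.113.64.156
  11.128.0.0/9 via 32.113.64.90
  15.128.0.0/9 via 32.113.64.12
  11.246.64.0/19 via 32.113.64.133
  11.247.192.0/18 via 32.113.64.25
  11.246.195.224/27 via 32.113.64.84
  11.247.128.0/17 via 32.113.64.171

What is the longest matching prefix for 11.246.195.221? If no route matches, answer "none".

11.240.0.0/13

Entries matching 11.246.195.221:
  8.0.0.0/6 (8.0.0.0 - 11.255.255.255)
  11.128.0.0/9 (11.128.0.0 - 11.255.255.255)
  11.224.0.0/11 (11.224.0.0 - 11.255.255.255)
  11.240.0.0/13 (11.240.0.0 - 11.247.255.255)
Most specific is 11.240.0.0/13.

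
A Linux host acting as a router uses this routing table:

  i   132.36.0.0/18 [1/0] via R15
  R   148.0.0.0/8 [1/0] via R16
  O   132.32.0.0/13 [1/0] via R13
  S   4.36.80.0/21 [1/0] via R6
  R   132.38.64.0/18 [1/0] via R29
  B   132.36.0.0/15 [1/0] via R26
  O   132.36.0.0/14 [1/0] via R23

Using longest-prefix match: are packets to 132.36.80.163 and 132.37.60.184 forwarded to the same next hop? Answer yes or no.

yes

132.36.80.163: longest match 132.36.0.0/15 -> R26
132.37.60.184: longest match 132.36.0.0/15 -> R26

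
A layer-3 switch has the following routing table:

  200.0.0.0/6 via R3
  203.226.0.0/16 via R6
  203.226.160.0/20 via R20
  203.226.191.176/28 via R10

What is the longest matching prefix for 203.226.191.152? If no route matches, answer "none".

203.226.0.0/16

Entries matching 203.226.191.152:
  200.0.0.0/6 (200.0.0.0 - 203.255.255.255)
  203.226.0.0/16 (203.226.0.0 - 203.226.255.255)
Most specific is 203.226.0.0/16.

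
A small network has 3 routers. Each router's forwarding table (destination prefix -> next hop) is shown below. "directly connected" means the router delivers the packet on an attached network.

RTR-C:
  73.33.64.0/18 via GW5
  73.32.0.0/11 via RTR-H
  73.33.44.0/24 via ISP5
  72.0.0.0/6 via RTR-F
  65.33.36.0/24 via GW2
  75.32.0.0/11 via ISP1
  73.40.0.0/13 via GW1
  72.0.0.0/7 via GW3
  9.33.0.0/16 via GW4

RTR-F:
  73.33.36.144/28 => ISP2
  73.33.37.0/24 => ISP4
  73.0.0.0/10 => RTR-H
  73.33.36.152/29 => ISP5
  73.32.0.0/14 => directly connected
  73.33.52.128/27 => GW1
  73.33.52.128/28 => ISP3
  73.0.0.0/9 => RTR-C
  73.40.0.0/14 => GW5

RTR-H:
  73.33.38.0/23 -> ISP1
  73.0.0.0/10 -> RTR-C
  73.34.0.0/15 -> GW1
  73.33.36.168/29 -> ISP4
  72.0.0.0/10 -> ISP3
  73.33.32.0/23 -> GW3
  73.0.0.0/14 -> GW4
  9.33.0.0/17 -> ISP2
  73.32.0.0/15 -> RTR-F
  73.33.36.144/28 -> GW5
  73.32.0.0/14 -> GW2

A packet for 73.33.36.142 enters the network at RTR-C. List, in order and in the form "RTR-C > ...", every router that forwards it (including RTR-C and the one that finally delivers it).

At RTR-C: longest match for 73.33.36.142 is 73.32.0.0/11 -> RTR-H
At RTR-H: longest match for 73.33.36.142 is 73.32.0.0/15 -> RTR-F
At RTR-F: longest match for 73.33.36.142 is 73.32.0.0/14 -> directly connected

RTR-C > RTR-H > RTR-F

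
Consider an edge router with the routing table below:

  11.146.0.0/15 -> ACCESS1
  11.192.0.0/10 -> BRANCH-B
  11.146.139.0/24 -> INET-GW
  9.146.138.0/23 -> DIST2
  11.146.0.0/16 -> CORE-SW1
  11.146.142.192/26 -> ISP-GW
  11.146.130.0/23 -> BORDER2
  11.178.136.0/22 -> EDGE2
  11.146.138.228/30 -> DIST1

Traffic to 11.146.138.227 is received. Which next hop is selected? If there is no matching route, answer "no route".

CORE-SW1

Routes whose prefix contains 11.146.138.227:
  11.146.0.0/15 (11.146.0.0 - 11.147.255.255) -> ACCESS1
  11.146.0.0/16 (11.146.0.0 - 11.146.255.255) -> CORE-SW1
More-specific entries that do NOT match:
  11.146.138.228/30 (11.146.138.228 - 11.146.138.231) does not contain 11.146.138.227
  11.146.142.192/26 (11.146.142.192 - 11.146.142.255) does not contain 11.146.138.227
  11.146.139.0/24 (11.146.139.0 - 11.146.139.255) does not contain 11.146.138.227
  9.146.138.0/23 (9.146.138.0 - 9.146.139.255) does not contain 11.146.138.227
  11.146.130.0/23 (11.146.130.0 - 11.146.131.255) does not contain 11.146.138.227
  11.178.136.0/22 (11.178.136.0 - 11.178.139.255) does not contain 11.146.138.227
Longest matching prefix is /16 -> next hop CORE-SW1.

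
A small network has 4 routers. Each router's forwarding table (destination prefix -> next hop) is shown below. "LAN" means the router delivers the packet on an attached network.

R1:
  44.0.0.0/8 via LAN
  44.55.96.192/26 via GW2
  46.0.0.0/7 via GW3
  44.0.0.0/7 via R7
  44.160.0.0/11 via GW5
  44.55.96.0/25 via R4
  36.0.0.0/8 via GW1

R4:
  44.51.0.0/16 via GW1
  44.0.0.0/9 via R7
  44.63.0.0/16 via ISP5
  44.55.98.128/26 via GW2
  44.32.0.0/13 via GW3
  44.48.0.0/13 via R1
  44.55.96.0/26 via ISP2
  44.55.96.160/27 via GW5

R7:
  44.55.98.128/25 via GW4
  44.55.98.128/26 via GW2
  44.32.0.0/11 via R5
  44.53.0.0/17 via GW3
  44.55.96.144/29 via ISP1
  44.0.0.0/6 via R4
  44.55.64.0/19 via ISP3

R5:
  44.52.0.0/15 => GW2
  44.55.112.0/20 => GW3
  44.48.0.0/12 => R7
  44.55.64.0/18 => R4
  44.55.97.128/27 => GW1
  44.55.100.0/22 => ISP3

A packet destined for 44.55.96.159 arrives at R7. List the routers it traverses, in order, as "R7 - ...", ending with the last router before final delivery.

R7 - R5 - R4 - R1

At R7: longest match for 44.55.96.159 is 44.32.0.0/11 -> R5
At R5: longest match for 44.55.96.159 is 44.55.64.0/18 -> R4
At R4: longest match for 44.55.96.159 is 44.48.0.0/13 -> R1
At R1: longest match for 44.55.96.159 is 44.0.0.0/8 -> LAN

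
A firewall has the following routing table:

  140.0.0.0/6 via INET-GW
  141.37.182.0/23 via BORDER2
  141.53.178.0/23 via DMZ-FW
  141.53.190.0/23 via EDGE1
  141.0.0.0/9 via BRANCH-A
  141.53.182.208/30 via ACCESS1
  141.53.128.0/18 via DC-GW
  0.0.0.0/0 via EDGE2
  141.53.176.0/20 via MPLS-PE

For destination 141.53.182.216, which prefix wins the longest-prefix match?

141.53.176.0/20

Entries matching 141.53.182.216:
  0.0.0.0/0 (default, matches everything)
  140.0.0.0/6 (140.0.0.0 - 143.255.255.255)
  141.0.0.0/9 (141.0.0.0 - 141.127.255.255)
  141.53.128.0/18 (141.53.128.0 - 141.53.191.255)
  141.53.176.0/20 (141.53.176.0 - 141.53.191.255)
Most specific is 141.53.176.0/20.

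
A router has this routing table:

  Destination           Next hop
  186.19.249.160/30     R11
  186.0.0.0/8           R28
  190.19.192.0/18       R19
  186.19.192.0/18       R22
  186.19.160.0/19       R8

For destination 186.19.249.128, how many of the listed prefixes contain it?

2

Prefixes containing 186.19.249.128:
  186.0.0.0/8 (186.0.0.0 - 186.255.255.255)
  186.19.192.0/18 (186.19.192.0 - 186.19.255.255)
Total matching entries: 2.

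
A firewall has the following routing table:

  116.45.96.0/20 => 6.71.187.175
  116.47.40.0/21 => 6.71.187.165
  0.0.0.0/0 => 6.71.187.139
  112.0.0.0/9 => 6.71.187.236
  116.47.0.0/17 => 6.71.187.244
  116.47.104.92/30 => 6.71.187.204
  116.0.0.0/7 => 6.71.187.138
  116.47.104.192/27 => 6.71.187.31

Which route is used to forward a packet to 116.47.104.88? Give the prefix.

Entries matching 116.47.104.88:
  0.0.0.0/0 (default, matches everything)
  116.0.0.0/7 (116.0.0.0 - 117.255.255.255)
  116.47.0.0/17 (116.47.0.0 - 116.47.127.255)
Most specific is 116.47.0.0/17.

116.47.0.0/17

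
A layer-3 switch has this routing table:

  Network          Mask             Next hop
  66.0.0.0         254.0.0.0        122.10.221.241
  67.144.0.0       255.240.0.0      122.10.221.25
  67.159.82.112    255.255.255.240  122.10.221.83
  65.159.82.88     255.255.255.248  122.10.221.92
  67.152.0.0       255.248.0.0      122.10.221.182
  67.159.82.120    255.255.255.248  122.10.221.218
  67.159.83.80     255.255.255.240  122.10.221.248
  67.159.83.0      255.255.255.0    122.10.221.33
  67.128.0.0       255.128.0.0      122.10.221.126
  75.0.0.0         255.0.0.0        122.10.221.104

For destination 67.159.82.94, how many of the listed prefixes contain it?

Prefixes containing 67.159.82.94:
  66.0.0.0/7 (66.0.0.0 - 67.255.255.255)
  67.128.0.0/9 (67.128.0.0 - 67.255.255.255)
  67.144.0.0/12 (67.144.0.0 - 67.159.255.255)
  67.152.0.0/13 (67.152.0.0 - 67.159.255.255)
Total matching entries: 4.

4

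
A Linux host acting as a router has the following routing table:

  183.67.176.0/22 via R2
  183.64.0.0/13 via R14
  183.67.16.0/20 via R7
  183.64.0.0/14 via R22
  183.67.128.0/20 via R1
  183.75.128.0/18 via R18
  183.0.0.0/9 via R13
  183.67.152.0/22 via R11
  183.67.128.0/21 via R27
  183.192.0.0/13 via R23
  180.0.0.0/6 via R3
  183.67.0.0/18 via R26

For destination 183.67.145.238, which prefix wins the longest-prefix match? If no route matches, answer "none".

Entries matching 183.67.145.238:
  180.0.0.0/6 (180.0.0.0 - 183.255.255.255)
  183.0.0.0/9 (183.0.0.0 - 183.127.255.255)
  183.64.0.0/13 (183.64.0.0 - 183.71.255.255)
  183.64.0.0/14 (183.64.0.0 - 183.67.255.255)
Most specific is 183.64.0.0/14.

183.64.0.0/14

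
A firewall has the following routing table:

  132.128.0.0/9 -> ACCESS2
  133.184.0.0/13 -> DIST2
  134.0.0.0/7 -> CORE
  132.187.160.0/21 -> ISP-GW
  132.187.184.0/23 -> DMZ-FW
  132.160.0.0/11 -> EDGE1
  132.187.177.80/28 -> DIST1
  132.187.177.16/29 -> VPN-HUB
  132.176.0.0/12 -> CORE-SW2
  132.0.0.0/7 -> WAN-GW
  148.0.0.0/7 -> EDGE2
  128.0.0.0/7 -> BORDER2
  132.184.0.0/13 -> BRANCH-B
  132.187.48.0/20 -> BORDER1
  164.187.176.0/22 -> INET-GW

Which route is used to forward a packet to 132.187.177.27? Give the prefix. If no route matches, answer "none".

132.184.0.0/13

Entries matching 132.187.177.27:
  132.0.0.0/7 (132.0.0.0 - 133.255.255.255)
  132.128.0.0/9 (132.128.0.0 - 132.255.255.255)
  132.160.0.0/11 (132.160.0.0 - 132.191.255.255)
  132.176.0.0/12 (132.176.0.0 - 132.191.255.255)
  132.184.0.0/13 (132.184.0.0 - 132.191.255.255)
Most specific is 132.184.0.0/13.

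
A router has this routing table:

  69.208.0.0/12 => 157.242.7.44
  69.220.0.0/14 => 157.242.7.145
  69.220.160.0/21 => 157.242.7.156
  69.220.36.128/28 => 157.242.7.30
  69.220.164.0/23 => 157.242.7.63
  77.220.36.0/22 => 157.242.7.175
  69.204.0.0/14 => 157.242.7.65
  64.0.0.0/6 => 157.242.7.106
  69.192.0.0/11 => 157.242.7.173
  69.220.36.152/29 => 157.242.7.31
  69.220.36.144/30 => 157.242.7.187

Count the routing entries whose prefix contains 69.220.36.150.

Prefixes containing 69.220.36.150:
  69.192.0.0/11 (69.192.0.0 - 69.223.255.255)
  69.208.0.0/12 (69.208.0.0 - 69.223.255.255)
  69.220.0.0/14 (69.220.0.0 - 69.223.255.255)
Total matching entries: 3.

3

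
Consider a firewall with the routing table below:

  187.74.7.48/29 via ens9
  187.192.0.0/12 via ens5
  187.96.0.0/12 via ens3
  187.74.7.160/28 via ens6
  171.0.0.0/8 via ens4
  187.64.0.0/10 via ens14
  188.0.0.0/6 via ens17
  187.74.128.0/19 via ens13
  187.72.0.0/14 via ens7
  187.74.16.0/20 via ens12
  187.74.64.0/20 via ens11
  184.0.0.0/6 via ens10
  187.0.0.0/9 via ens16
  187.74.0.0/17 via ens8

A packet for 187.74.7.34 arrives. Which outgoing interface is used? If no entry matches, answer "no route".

Routes whose prefix contains 187.74.7.34:
  184.0.0.0/6 (184.0.0.0 - 187.255.255.255) -> ens10
  187.0.0.0/9 (187.0.0.0 - 187.127.255.255) -> ens16
  187.64.0.0/10 (187.64.0.0 - 187.127.255.255) -> ens14
  187.72.0.0/14 (187.72.0.0 - 187.75.255.255) -> ens7
  187.74.0.0/17 (187.74.0.0 - 187.74.127.255) -> ens8
More-specific entries that do NOT match:
  187.74.7.48/29 (187.74.7.48 - 187.74.7.55) does not contain 187.74.7.34
  187.74.7.160/28 (187.74.7.160 - 187.74.7.175) does not contain 187.74.7.34
  187.74.16.0/20 (187.74.16.0 - 187.74.31.255) does not contain 187.74.7.34
  187.74.64.0/20 (187.74.64.0 - 187.74.79.255) does not contain 187.74.7.34
  187.74.128.0/19 (187.74.128.0 - 187.74.159.255) does not contain 187.74.7.34
Longest matching prefix is /17 -> interface ens8.

ens8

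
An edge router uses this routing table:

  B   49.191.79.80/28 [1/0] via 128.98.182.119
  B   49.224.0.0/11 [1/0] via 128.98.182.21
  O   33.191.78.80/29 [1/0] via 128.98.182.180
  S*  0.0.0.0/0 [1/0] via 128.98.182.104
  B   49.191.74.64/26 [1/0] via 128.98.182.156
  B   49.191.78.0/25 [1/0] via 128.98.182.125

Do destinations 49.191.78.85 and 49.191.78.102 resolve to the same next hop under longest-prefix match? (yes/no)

yes

49.191.78.85: longest match 49.191.78.0/25 -> 128.98.182.125
49.191.78.102: longest match 49.191.78.0/25 -> 128.98.182.125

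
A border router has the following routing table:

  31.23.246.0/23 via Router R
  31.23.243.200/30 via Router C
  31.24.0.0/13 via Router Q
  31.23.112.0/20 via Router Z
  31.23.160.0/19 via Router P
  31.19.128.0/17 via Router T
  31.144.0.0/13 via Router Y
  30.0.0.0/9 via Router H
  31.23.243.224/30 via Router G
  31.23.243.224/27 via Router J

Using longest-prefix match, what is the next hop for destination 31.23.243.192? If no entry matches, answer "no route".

no route

No entry's prefix contains 31.23.243.192; there is no default route.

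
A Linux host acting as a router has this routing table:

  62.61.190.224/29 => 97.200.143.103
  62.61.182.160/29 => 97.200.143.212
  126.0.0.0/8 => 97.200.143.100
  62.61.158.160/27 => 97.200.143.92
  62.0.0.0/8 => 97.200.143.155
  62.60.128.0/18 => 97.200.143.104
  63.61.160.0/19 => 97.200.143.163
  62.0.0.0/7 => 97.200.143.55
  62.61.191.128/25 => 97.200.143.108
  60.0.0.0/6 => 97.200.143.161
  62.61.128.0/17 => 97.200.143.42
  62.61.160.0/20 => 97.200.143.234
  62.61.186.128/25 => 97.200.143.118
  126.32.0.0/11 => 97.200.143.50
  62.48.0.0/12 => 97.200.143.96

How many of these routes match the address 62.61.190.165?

5

Prefixes containing 62.61.190.165:
  60.0.0.0/6 (60.0.0.0 - 63.255.255.255)
  62.0.0.0/7 (62.0.0.0 - 63.255.255.255)
  62.0.0.0/8 (62.0.0.0 - 62.255.255.255)
  62.48.0.0/12 (62.48.0.0 - 62.63.255.255)
  62.61.128.0/17 (62.61.128.0 - 62.61.255.255)
Total matching entries: 5.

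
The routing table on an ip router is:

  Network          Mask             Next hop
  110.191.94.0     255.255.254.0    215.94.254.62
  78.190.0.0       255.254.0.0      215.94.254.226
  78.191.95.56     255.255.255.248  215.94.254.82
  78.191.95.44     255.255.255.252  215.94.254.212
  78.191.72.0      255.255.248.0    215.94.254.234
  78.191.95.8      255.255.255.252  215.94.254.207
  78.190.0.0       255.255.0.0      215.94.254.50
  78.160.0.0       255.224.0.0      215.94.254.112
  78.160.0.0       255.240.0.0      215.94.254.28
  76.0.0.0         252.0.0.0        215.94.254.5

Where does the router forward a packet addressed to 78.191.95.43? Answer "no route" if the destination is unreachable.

Routes whose prefix contains 78.191.95.43:
  76.0.0.0/6 (76.0.0.0 - 79.255.255.255) -> 215.94.254.5
  78.160.0.0/11 (78.160.0.0 - 78.191.255.255) -> 215.94.254.112
  78.190.0.0/15 (78.190.0.0 - 78.191.255.255) -> 215.94.254.226
More-specific entries that do NOT match:
  78.191.95.44/30 (78.191.95.44 - 78.191.95.47) does not contain 78.191.95.43
  78.191.95.8/30 (78.191.95.8 - 78.191.95.11) does not contain 78.191.95.43
  78.191.95.56/29 (78.191.95.56 - 78.191.95.63) does not contain 78.191.95.43
  110.191.94.0/23 (110.191.94.0 - 110.191.95.255) does not contain 78.191.95.43
  78.191.72.0/21 (78.191.72.0 - 78.191.79.255) does not contain 78.191.95.43
  78.190.0.0/16 (78.190.0.0 - 78.190.255.255) does not contain 78.191.95.43
Longest matching prefix is /15 -> next hop 215.94.254.226.

215.94.254.226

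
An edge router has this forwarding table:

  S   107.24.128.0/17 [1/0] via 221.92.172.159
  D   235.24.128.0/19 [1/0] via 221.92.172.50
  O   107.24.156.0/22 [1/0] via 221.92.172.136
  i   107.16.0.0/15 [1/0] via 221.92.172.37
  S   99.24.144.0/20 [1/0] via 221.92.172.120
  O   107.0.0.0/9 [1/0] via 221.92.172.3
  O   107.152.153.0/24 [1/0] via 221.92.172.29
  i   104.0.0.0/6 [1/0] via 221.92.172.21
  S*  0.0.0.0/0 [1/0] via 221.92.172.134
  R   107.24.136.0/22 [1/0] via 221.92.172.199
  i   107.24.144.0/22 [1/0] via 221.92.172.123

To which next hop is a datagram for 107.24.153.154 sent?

Routes whose prefix contains 107.24.153.154:
  0.0.0.0/0 (default, matches everything) -> 221.92.172.134
  104.0.0.0/6 (104.0.0.0 - 107.255.255.255) -> 221.92.172.21
  107.0.0.0/9 (107.0.0.0 - 107.127.255.255) -> 221.92.172.3
  107.24.128.0/17 (107.24.128.0 - 107.24.255.255) -> 221.92.172.159
More-specific entries that do NOT match:
  107.152.153.0/24 (107.152.153.0 - 107.152.153.255) does not contain 107.24.153.154
  107.24.156.0/22 (107.24.156.0 - 107.24.159.255) does not contain 107.24.153.154
  107.24.136.0/22 (107.24.136.0 - 107.24.139.255) does not contain 107.24.153.154
  107.24.144.0/22 (107.24.144.0 - 107.24.147.255) does not contain 107.24.153.154
  99.24.144.0/20 (99.24.144.0 - 99.24.159.255) does not contain 107.24.153.154
  235.24.128.0/19 (235.24.128.0 - 235.24.159.255) does not contain 107.24.153.154
Longest matching prefix is /17 -> next hop 221.92.172.159.

221.92.172.159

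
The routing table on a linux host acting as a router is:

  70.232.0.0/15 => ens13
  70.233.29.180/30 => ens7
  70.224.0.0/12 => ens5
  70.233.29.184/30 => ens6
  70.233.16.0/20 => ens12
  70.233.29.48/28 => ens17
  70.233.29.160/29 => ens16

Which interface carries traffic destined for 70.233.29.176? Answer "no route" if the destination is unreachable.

Routes whose prefix contains 70.233.29.176:
  70.224.0.0/12 (70.224.0.0 - 70.239.255.255) -> ens5
  70.232.0.0/15 (70.232.0.0 - 70.233.255.255) -> ens13
  70.233.16.0/20 (70.233.16.0 - 70.233.31.255) -> ens12
More-specific entries that do NOT match:
  70.233.29.180/30 (70.233.29.180 - 70.233.29.183) does not contain 70.233.29.176
  70.233.29.184/30 (70.233.29.184 - 70.233.29.187) does not contain 70.233.29.176
  70.233.29.160/29 (70.233.29.160 - 70.233.29.167) does not contain 70.233.29.176
  70.233.29.48/28 (70.233.29.48 - 70.233.29.63) does not contain 70.233.29.176
Longest matching prefix is /20 -> interface ens12.

ens12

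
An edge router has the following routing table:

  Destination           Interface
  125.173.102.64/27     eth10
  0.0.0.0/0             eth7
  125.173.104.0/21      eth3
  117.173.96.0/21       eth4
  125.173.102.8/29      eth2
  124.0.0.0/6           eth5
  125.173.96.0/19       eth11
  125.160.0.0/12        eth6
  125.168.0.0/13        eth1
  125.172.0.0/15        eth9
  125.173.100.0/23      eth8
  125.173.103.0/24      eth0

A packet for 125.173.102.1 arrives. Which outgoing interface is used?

Routes whose prefix contains 125.173.102.1:
  0.0.0.0/0 (default, matches everything) -> eth7
  124.0.0.0/6 (124.0.0.0 - 127.255.255.255) -> eth5
  125.160.0.0/12 (125.160.0.0 - 125.175.255.255) -> eth6
  125.168.0.0/13 (125.168.0.0 - 125.175.255.255) -> eth1
  125.172.0.0/15 (125.172.0.0 - 125.173.255.255) -> eth9
  125.173.96.0/19 (125.173.96.0 - 125.173.127.255) -> eth11
More-specific entries that do NOT match:
  125.173.102.8/29 (125.173.102.8 - 125.173.102.15) does not contain 125.173.102.1
  125.173.102.64/27 (125.173.102.64 - 125.173.102.95) does not contain 125.173.102.1
  125.173.103.0/24 (125.173.103.0 - 125.173.103.255) does not contain 125.173.102.1
  125.173.100.0/23 (125.173.100.0 - 125.173.101.255) does not contain 125.173.102.1
  125.173.104.0/21 (125.173.104.0 - 125.173.111.255) does not contain 125.173.102.1
  117.173.96.0/21 (117.173.96.0 - 117.173.103.255) does not contain 125.173.102.1
Longest matching prefix is /19 -> interface eth11.

eth11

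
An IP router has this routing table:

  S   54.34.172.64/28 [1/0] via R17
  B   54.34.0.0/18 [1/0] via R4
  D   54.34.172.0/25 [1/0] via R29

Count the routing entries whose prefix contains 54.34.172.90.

1

Prefixes containing 54.34.172.90:
  54.34.172.0/25 (54.34.172.0 - 54.34.172.127)
Total matching entries: 1.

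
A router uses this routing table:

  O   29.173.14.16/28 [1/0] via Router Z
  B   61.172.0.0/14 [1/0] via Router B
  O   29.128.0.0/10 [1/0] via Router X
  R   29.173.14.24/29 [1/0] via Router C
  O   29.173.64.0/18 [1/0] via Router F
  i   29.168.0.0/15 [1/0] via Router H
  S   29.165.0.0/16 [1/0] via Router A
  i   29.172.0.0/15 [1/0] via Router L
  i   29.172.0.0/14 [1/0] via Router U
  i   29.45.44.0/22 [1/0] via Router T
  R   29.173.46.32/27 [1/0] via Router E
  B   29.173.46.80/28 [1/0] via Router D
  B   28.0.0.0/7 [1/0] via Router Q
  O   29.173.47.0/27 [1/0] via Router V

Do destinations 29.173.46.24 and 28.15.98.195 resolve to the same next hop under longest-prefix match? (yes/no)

no

29.173.46.24: longest match 29.172.0.0/15 -> Router L
28.15.98.195: longest match 28.0.0.0/7 -> Router Q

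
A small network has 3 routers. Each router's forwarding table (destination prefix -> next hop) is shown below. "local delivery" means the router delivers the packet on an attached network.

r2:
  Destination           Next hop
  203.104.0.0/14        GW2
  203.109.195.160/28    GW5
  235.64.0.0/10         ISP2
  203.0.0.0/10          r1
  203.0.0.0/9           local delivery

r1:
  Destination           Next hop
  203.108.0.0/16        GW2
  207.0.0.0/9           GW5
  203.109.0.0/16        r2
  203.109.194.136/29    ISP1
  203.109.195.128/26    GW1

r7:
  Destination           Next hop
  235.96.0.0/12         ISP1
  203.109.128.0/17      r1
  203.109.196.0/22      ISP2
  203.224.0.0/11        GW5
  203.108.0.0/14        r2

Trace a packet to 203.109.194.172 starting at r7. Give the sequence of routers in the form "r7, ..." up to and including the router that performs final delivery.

r7, r1, r2

At r7: longest match for 203.109.194.172 is 203.109.128.0/17 -> r1
At r1: longest match for 203.109.194.172 is 203.109.0.0/16 -> r2
At r2: longest match for 203.109.194.172 is 203.0.0.0/9 -> local delivery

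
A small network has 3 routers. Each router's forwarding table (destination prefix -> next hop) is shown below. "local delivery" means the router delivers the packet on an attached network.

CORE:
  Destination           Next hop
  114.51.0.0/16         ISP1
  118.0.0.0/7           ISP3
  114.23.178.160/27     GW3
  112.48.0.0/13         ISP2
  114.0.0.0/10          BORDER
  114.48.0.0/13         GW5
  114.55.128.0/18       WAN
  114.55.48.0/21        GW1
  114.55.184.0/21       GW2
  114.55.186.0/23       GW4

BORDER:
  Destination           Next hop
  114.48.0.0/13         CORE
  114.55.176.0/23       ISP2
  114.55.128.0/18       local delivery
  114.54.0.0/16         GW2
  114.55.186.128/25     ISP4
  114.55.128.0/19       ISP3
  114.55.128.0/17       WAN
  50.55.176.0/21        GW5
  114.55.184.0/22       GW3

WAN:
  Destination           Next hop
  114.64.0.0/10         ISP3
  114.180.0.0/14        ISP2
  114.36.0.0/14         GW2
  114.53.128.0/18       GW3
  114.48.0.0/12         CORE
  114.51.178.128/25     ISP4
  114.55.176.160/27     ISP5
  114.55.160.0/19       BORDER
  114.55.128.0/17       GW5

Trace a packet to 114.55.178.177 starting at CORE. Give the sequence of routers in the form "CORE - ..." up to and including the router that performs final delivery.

At CORE: longest match for 114.55.178.177 is 114.55.128.0/18 -> WAN
At WAN: longest match for 114.55.178.177 is 114.55.160.0/19 -> BORDER
At BORDER: longest match for 114.55.178.177 is 114.55.128.0/18 -> local delivery

CORE - WAN - BORDER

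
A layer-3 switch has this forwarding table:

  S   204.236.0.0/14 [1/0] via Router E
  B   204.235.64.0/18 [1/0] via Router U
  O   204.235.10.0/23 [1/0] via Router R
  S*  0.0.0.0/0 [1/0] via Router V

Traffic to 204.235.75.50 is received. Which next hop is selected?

Routes whose prefix contains 204.235.75.50:
  0.0.0.0/0 (default, matches everything) -> Router V
  204.235.64.0/18 (204.235.64.0 - 204.235.127.255) -> Router U
More-specific entries that do NOT match:
  204.235.10.0/23 (204.235.10.0 - 204.235.11.255) does not contain 204.235.75.50
Longest matching prefix is /18 -> next hop Router U.

Router U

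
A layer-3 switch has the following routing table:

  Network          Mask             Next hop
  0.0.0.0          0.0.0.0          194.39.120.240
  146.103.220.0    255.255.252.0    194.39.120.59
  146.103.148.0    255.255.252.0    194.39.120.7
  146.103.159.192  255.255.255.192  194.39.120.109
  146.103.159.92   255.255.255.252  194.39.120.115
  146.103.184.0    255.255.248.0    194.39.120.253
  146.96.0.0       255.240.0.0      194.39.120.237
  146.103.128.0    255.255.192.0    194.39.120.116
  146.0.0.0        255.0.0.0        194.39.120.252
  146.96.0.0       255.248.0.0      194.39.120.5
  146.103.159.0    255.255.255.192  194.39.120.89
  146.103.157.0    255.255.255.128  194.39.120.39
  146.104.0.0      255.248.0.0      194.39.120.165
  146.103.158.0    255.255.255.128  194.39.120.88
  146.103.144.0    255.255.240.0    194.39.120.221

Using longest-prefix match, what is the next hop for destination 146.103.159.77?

Routes whose prefix contains 146.103.159.77:
  0.0.0.0/0 (default, matches everything) -> 194.39.120.240
  146.0.0.0/8 (146.0.0.0 - 146.255.255.255) -> 194.39.120.252
  146.96.0.0/12 (146.96.0.0 - 146.111.255.255) -> 194.39.120.237
  146.96.0.0/13 (146.96.0.0 - 146.103.255.255) -> 194.39.120.5
  146.103.128.0/18 (146.103.128.0 - 146.103.191.255) -> 194.39.120.116
  146.103.144.0/20 (146.103.144.0 - 146.103.159.255) -> 194.39.120.221
More-specific entries that do NOT match:
  146.103.159.92/30 (146.103.159.92 - 146.103.159.95) does not contain 146.103.159.77
  146.103.159.192/26 (146.103.159.192 - 146.103.159.255) does not contain 146.103.159.77
  146.103.159.0/26 (146.103.159.0 - 146.103.159.63) does not contain 146.103.159.77
  146.103.157.0/25 (146.103.157.0 - 146.103.157.127) does not contain 146.103.159.77
  146.103.158.0/25 (146.103.158.0 - 146.103.158.127) does not contain 146.103.159.77
  146.103.220.0/22 (146.103.220.0 - 146.103.223.255) does not contain 146.103.159.77
  146.103.148.0/22 (146.103.148.0 - 146.103.151.255) does not contain 146.103.159.77
  146.103.184.0/21 (146.103.184.0 - 146.103.191.255) does not contain 146.103.159.77
Longest matching prefix is /20 -> next hop 194.39.120.221.

194.39.120.221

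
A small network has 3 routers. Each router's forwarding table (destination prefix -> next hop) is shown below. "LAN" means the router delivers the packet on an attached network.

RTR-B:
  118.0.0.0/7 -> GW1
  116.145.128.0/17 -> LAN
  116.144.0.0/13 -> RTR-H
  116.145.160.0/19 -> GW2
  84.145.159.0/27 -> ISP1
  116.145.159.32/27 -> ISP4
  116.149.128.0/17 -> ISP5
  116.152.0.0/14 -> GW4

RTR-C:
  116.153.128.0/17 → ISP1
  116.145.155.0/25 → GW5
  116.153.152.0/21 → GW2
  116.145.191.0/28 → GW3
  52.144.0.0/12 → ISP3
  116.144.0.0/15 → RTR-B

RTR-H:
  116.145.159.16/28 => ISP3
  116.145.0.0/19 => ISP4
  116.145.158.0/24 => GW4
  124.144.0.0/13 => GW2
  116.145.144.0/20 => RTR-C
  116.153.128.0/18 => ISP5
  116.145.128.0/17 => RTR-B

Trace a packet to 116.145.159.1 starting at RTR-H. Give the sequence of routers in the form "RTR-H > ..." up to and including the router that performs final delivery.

At RTR-H: longest match for 116.145.159.1 is 116.145.144.0/20 -> RTR-C
At RTR-C: longest match for 116.145.159.1 is 116.144.0.0/15 -> RTR-B
At RTR-B: longest match for 116.145.159.1 is 116.145.128.0/17 -> LAN

RTR-H > RTR-C > RTR-B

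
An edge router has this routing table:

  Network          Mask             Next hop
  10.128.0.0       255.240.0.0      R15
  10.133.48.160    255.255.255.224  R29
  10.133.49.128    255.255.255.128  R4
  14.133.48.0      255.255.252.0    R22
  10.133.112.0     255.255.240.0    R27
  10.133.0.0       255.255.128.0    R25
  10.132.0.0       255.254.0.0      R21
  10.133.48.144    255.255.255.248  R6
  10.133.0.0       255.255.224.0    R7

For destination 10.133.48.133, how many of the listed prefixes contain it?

Prefixes containing 10.133.48.133:
  10.128.0.0/12 (10.128.0.0 - 10.143.255.255)
  10.132.0.0/15 (10.132.0.0 - 10.133.255.255)
  10.133.0.0/17 (10.133.0.0 - 10.133.127.255)
Total matching entries: 3.

3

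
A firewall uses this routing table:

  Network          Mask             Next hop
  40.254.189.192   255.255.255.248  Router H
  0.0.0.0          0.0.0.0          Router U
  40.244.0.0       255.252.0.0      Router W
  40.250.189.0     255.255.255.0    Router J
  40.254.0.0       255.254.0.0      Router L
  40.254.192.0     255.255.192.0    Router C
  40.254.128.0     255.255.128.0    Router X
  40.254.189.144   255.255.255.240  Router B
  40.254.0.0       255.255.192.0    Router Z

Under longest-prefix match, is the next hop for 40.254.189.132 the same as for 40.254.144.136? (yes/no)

yes

40.254.189.132: longest match 40.254.128.0/17 -> Router X
40.254.144.136: longest match 40.254.128.0/17 -> Router X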